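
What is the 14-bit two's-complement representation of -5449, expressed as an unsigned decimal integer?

5449 in 14 bits: 01010101001001
Invert: 10101010110110
Add 1:  10101010110111 = 10935
(Check: 2^14 - 5449 = 16384 - 5449 = 10935.)

10935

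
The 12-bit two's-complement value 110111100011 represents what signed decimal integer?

-541

pattern = 110111100011 (MSB is 1 ⇒ negative)
Invert: 001000011100, add 1 → 001000011101 = 541, so the value is -541.
(Equivalently: 3555 - 2^12 = 3555 - 4096 = -541.)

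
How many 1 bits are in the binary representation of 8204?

3

8204 = 10000000001100
Count the 1s: 1 + 1 + 1 = 3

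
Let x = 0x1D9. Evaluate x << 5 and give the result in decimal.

0x1D9 = 00000111011001
shift left by 5 → 11101100100000 = 15136
(equivalently, 473 × 2^5 = 473 × 32)

15136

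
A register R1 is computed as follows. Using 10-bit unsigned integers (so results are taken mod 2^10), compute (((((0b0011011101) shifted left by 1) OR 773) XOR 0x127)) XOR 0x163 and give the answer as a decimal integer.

0b0011011101 = 0011011101
→ shifted left by 1 (mod 2^10) → 0110111010 = 442
773 = 1100000101
→ OR → 1110111111 = 959
0x127 = 0100100111
→ XOR → 1010011000 = 664
0x163 = 0101100011
→ XOR → 1111111011 = 1019

1019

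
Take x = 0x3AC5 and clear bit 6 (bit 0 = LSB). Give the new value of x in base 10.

14981

x = 011101011000101
bit 6 is currently 1; clear it via x & ~(1 << 6) = x & ~64
→ 011101010000101 = 14981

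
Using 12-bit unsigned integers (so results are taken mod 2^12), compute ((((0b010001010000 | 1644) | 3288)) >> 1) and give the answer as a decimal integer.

1918

0b010001010000 = 010001010000
1644 = 011001101100
→ | → 011001111100 = 1660
3288 = 110011011000
→ | → 111011111100 = 3836
→ >> 1 → 011101111110 = 1918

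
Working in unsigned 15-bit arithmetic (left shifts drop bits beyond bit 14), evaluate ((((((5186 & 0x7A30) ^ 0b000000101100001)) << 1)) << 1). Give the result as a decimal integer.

17796

5186 = 001010001000010
0x7A30 = 111101000110000
→ & → 001000000000000 = 4096
0b000000101100001 = 000000101100001
→ ^ → 001000101100001 = 4449
→ << 1 (mod 2^15) → 010001011000010 = 8898
→ << 1 (mod 2^15) → 100010110000100 = 17796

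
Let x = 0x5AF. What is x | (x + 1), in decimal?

1471

x = 10110101111 = 1455
x + 1 = 10110110000
OR    = 10110111111 = 1471
(x | (x + 1) sets the lowest cleared bit.)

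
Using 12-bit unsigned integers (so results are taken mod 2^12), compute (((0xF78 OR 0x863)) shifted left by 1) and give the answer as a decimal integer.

3830

0xF78 = 111101111000
0x863 = 100001100011
→ OR → 111101111011 = 3963
→ shifted left by 1 (mod 2^12) → 111011110110 = 3830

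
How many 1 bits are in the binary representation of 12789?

9

12789 = 11000111110101
Count the 1s: 1 + 1 + 1 + 1 + 1 + 1 + 1 + 1 + 1 = 9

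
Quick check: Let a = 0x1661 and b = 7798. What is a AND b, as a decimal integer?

0x1661 = 1011001100001
7798 = 1111001110110
AND → 1011001100000 = 5728

5728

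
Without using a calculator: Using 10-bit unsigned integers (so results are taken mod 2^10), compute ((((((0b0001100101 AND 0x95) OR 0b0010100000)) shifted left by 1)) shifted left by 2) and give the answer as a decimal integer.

296

0b0001100101 = 0001100101
0x95 = 0010010101
→ AND → 0000000101 = 5
0b0010100000 = 0010100000
→ OR → 0010100101 = 165
→ shifted left by 1 (mod 2^10) → 0101001010 = 330
→ shifted left by 2 (mod 2^10) → 0100101000 = 296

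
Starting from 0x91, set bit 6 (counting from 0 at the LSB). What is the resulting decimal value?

209

x = 010010001
bit 6 is currently 0; set it via x | (1 << 6) = x | 64
→ 011010001 = 209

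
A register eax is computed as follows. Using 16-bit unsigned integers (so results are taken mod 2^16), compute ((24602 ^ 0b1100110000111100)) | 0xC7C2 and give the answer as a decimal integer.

24602 = 0110000000011010
0b1100110000111100 = 1100110000111100
→ ^ → 1010110000100110 = 44070
0xC7C2 = 1100011111000010
→ | → 1110111111100110 = 61414

61414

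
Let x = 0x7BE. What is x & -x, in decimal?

x = 11110111110 = 1982
-x (two's complement) = …00001000010
AND   = 00000000010 = 2
(x & -x isolates the lowest set bit of x.)

2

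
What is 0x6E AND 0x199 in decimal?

0x6E = 001101110
0x199 = 110011001
AND → 000001000 = 8

8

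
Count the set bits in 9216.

9216 = 10010000000000
Count the 1s: 1 + 1 = 2

2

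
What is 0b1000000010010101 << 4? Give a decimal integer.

x = 00001000000010010101
shift left by 4 → 10000000100101010000 = 526672
(equivalently, 32917 × 2^4 = 32917 × 16)

526672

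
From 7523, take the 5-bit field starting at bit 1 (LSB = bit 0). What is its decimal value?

17

v = 1110101100011
Shift right by 1: 111010110001
Mask low 5 bits: 10001 = 17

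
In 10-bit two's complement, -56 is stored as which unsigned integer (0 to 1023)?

56 in 10 bits: 0000111000
Invert: 1111000111
Add 1:  1111001000 = 968
(Check: 2^10 - 56 = 1024 - 56 = 968.)

968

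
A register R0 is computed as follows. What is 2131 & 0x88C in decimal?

2048

2131 = 100001010011
0x88C = 100010001100
AND → 100000000000 = 2048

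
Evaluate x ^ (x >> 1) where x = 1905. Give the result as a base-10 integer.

x = 11101110001 = 1905
x>>1 = 01110111000
XOR  = 10011001001 = 1225
(x ^ (x >> 1) gives the standard binary-reflected Gray code of x.)

1225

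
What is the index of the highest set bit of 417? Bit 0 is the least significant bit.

8

417 = 110100001
The topmost 1 is at position 8 (since 2^8 = 256 ≤ 417 < 512).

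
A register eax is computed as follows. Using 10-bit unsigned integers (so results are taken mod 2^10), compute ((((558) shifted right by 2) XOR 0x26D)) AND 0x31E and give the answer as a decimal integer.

558 = 1000101110
→ shifted right by 2 → 0010001011 = 139
0x26D = 1001101101
→ XOR → 1011100110 = 742
0x31E = 1100011110
→ AND → 1000000110 = 518

518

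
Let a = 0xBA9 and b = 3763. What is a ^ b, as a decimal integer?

1306

0xBA9 = 101110101001
3763 = 111010110011
XOR → 010100011010 = 1306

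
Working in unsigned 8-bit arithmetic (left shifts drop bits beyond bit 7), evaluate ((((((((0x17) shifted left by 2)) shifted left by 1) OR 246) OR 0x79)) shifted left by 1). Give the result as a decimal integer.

0x17 = 00010111
→ shifted left by 2 (mod 2^8) → 01011100 = 92
→ shifted left by 1 (mod 2^8) → 10111000 = 184
246 = 11110110
→ OR → 11111110 = 254
0x79 = 01111001
→ OR → 11111111 = 255
→ shifted left by 1 (mod 2^8) → 11111110 = 254

254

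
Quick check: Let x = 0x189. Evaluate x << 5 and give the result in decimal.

12576

0x189 = 00000110001001
shift left by 5 → 11000100100000 = 12576
(equivalently, 393 × 2^5 = 393 × 32)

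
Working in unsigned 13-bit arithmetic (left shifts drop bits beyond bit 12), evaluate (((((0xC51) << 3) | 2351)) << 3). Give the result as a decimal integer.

0xC51 = 0110001010001
→ << 3 (mod 2^13) → 0001010001000 = 648
2351 = 0100100101111
→ | → 0101110101111 = 2991
→ << 3 (mod 2^13) → 1110101111000 = 7544

7544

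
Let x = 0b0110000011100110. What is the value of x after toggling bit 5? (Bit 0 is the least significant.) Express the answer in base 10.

24774

x = 0110000011100110
bit 5 is currently 1; toggle it via x ^ (1 << 5) = x ^ 32
→ 0110000011000110 = 24774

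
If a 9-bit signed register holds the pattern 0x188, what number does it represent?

-120

pattern = 110001000 (MSB is 1 ⇒ negative)
Invert: 001110111, add 1 → 001111000 = 120, so the value is -120.
(Equivalently: 392 - 2^9 = 392 - 512 = -120.)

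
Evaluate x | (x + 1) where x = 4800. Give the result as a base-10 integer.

x = 1001011000000 = 4800
x + 1 = 1001011000001
OR    = 1001011000001 = 4801
(x | (x + 1) sets the lowest cleared bit.)

4801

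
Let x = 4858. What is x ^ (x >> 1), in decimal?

x = 1001011111010 = 4858
x>>1 = 0100101111101
XOR  = 1101110000111 = 7047
(x ^ (x >> 1) gives the standard binary-reflected Gray code of x.)

7047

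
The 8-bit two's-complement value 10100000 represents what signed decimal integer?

pattern = 10100000 (MSB is 1 ⇒ negative)
Invert: 01011111, add 1 → 01100000 = 96, so the value is -96.
(Equivalently: 160 - 2^8 = 160 - 256 = -96.)

-96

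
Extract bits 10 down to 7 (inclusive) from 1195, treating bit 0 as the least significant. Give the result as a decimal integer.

9

v = 010010101011
Shift right by 7: 01001
Mask low 4 bits: 1001 = 9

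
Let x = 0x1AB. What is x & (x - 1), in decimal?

x = 110101011 = 427
x - 1 = 110101010
AND   = 110101010 = 426
(x & (x - 1) clears the lowest set bit of x.)

426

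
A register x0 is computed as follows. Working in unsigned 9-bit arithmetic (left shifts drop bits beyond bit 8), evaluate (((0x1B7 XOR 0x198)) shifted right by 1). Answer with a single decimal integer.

0x1B7 = 110110111
0x198 = 110011000
→ XOR → 000101111 = 47
→ shifted right by 1 → 000010111 = 23

23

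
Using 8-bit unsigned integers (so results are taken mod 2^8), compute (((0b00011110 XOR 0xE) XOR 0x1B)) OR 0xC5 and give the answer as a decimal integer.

207

0b00011110 = 00011110
0xE = 00001110
→ XOR → 00010000 = 16
0x1B = 00011011
→ XOR → 00001011 = 11
0xC5 = 11000101
→ OR → 11001111 = 207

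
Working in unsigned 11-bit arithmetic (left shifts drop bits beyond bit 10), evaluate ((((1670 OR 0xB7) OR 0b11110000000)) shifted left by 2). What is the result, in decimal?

1756

1670 = 11010000110
0xB7 = 00010110111
→ OR → 11010110111 = 1719
0b11110000000 = 11110000000
→ OR → 11110110111 = 1975
→ shifted left by 2 (mod 2^11) → 11011011100 = 1756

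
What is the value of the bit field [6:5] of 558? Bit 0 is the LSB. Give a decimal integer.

1

v = 01000101110
Shift right by 5: 010001
Mask low 2 bits: 01 = 1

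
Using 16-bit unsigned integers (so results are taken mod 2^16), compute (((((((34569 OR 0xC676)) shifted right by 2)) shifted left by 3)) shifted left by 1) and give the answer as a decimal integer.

7664

34569 = 1000011100001001
0xC676 = 1100011001110110
→ OR → 1100011101111111 = 51071
→ shifted right by 2 → 0011000111011111 = 12767
→ shifted left by 3 (mod 2^16) → 1000111011111000 = 36600
→ shifted left by 1 (mod 2^16) → 0001110111110000 = 7664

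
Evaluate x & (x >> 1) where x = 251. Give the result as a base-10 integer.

x = 11111011 = 251
x>>1 = 01111101
AND  = 01111001 = 121
(x & (x >> 1) has a 1 wherever x has two consecutive 1 bits.)

121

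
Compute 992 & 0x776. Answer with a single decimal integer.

864

992 = 01111100000
0x776 = 11101110110
AND → 01101100000 = 864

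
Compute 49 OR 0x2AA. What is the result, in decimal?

49 = 0000110001
0x2AA = 1010101010
 OR → 1010111011 = 699

699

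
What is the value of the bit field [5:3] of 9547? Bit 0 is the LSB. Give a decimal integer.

1

v = 010010101001011
Shift right by 3: 010010101001
Mask low 3 bits: 001 = 1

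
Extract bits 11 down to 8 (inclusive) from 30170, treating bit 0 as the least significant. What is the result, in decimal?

v = 0111010111011010
Shift right by 8: 01110101
Mask low 4 bits: 0101 = 5

5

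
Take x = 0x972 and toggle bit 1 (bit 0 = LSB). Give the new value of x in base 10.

x = 100101110010
bit 1 is currently 1; toggle it via x ^ (1 << 1) = x ^ 2
→ 100101110000 = 2416

2416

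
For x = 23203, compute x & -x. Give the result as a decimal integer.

x = 101101010100011 = 23203
-x (two's complement) = …010010101011101
AND   = 000000000000001 = 1
(x & -x isolates the lowest set bit of x.)

1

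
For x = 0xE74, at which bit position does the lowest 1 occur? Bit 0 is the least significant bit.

2

0xE74 = 111001110100
Trailing zeros: 2, so the lowest set bit is bit 2 (value 4).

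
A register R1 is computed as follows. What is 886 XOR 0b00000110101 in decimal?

886 = 1101110110
b = 0000110101
XOR → 1101000011 = 835

835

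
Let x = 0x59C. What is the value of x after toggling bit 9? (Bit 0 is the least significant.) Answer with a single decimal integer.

x = 010110011100
bit 9 is currently 0; toggle it via x ^ (1 << 9) = x ^ 512
→ 011110011100 = 1948

1948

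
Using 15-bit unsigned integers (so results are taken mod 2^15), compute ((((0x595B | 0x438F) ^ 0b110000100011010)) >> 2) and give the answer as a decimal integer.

3761

0x595B = 101100101011011
0x438F = 100001110001111
→ | → 101101111011111 = 23519
0b110000100011010 = 110000100011010
→ ^ → 011101011000101 = 15045
→ >> 2 → 000111010110001 = 3761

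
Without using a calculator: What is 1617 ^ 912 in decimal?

1617 = 11001010001
912 = 01110010000
XOR → 10111000001 = 1473

1473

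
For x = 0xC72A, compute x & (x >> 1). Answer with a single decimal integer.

x = 1100011100101010 = 50986
x>>1 = 0110001110010101
AND  = 0100001100000000 = 17152
(x & (x >> 1) has a 1 wherever x has two consecutive 1 bits.)

17152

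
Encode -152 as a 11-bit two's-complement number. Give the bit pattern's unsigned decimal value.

1896

152 in 11 bits: 00010011000
Invert: 11101100111
Add 1:  11101101000 = 1896
(Check: 2^11 - 152 = 2048 - 152 = 1896.)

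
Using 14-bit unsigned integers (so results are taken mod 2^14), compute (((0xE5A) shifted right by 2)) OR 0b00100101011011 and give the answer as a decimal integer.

3039

0xE5A = 00111001011010
→ shifted right by 2 → 00001110010110 = 918
0b00100101011011 = 00100101011011
→ OR → 00101111011111 = 3039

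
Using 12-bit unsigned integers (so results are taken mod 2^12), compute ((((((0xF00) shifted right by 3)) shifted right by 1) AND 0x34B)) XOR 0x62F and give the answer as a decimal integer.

1647

0xF00 = 111100000000
→ shifted right by 3 → 000111100000 = 480
→ shifted right by 1 → 000011110000 = 240
0x34B = 001101001011
→ AND → 000001000000 = 64
0x62F = 011000101111
→ XOR → 011001101111 = 1647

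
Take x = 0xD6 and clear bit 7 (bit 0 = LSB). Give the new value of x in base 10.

86

x = 0011010110
bit 7 is currently 1; clear it via x & ~(1 << 7) = x & ~128
→ 0001010110 = 86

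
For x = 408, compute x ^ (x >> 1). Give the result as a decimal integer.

340

x = 110011000 = 408
x>>1 = 011001100
XOR  = 101010100 = 340
(x ^ (x >> 1) gives the standard binary-reflected Gray code of x.)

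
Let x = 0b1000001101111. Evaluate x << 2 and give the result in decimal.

x = 001000001101111
shift left by 2 → 100000110111100 = 16828
(equivalently, 4207 × 2^2 = 4207 × 4)

16828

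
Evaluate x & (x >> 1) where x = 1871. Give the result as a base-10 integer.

x = 11101001111 = 1871
x>>1 = 01110100111
AND  = 01100000111 = 775
(x & (x >> 1) has a 1 wherever x has two consecutive 1 bits.)

775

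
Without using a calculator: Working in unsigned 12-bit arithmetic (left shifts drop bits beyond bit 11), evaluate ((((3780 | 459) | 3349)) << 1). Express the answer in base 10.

3780 = 111011000100
459 = 000111001011
→ | → 111111001111 = 4047
3349 = 110100010101
→ | → 111111011111 = 4063
→ << 1 (mod 2^12) → 111110111110 = 4030

4030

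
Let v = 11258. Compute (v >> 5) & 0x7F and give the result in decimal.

95

v = 10101111111010
Shift right by 5: 101011111
Mask low 7 bits: 1011111 = 95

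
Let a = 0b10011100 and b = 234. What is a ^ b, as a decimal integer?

118

a = 10011100
234 = 11101010
XOR → 01110110 = 118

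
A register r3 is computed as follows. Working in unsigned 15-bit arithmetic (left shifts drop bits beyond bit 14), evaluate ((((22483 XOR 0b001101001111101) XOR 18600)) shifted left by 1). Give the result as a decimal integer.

22483 = 101011111010011
0b001101001111101 = 001101001111101
→ XOR → 100110110101110 = 19886
18600 = 100100010101000
→ XOR → 000010100000110 = 1286
→ shifted left by 1 (mod 2^15) → 000101000001100 = 2572

2572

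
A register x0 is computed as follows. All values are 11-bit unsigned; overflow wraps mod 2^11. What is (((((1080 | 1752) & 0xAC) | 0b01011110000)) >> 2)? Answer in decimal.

1080 = 10000111000
1752 = 11011011000
→ | → 11011111000 = 1784
0xAC = 00010101100
→ & → 00010101000 = 168
0b01011110000 = 01011110000
→ | → 01011111000 = 760
→ >> 2 → 00010111110 = 190

190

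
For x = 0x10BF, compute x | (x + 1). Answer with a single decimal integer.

x = 1000010111111 = 4287
x + 1 = 1000011000000
OR    = 1000011111111 = 4351
(x | (x + 1) sets the lowest cleared bit.)

4351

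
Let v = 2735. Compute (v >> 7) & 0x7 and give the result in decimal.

v = 00101010101111
Shift right by 7: 0010101
Mask low 3 bits: 101 = 5

5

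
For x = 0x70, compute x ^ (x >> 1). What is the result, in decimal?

72

x = 1110000 = 112
x>>1 = 0111000
XOR  = 1001000 = 72
(x ^ (x >> 1) gives the standard binary-reflected Gray code of x.)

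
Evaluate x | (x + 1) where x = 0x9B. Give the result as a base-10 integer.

159

x = 10011011 = 155
x + 1 = 10011100
OR    = 10011111 = 159
(x | (x + 1) sets the lowest cleared bit.)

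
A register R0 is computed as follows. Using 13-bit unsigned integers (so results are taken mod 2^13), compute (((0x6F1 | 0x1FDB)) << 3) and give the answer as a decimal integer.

0x6F1 = 0011011110001
0x1FDB = 1111111011011
→ | → 1111111111011 = 8187
→ << 3 (mod 2^13) → 1111111011000 = 8152

8152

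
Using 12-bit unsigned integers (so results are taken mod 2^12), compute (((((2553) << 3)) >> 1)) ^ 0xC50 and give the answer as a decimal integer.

2553 = 100111111001
→ << 3 (mod 2^12) → 111111001000 = 4040
→ >> 1 → 011111100100 = 2020
0xC50 = 110001010000
→ ^ → 101110110100 = 2996

2996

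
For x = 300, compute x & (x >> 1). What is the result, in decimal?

x = 100101100 = 300
x>>1 = 010010110
AND  = 000000100 = 4
(x & (x >> 1) has a 1 wherever x has two consecutive 1 bits.)

4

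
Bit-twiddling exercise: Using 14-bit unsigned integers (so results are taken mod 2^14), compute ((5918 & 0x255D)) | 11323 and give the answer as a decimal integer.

5918 = 01011100011110
0x255D = 10010101011101
→ & → 00010100011100 = 1308
11323 = 10110000111011
→ | → 10110100111111 = 11583

11583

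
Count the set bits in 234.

5

234 = 11101010
Count the 1s: 1 + 1 + 1 + 1 + 1 = 5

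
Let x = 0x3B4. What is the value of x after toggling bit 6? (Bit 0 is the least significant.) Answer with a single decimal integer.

x = 01110110100
bit 6 is currently 0; toggle it via x ^ (1 << 6) = x ^ 64
→ 01111110100 = 1012

1012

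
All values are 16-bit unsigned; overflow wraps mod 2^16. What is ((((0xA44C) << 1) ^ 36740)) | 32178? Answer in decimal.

0xA44C = 1010010001001100
→ << 1 (mod 2^16) → 0100100010011000 = 18584
36740 = 1000111110000100
→ ^ → 1100011100011100 = 50972
32178 = 0111110110110010
→ | → 1111111110111110 = 65470

65470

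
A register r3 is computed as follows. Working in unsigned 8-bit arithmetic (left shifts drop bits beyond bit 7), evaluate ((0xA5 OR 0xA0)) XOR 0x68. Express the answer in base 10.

205

0xA5 = 10100101
0xA0 = 10100000
→ OR → 10100101 = 165
0x68 = 01101000
→ XOR → 11001101 = 205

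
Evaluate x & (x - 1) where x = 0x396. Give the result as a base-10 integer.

x = 1110010110 = 918
x - 1 = 1110010101
AND   = 1110010100 = 916
(x & (x - 1) clears the lowest set bit of x.)

916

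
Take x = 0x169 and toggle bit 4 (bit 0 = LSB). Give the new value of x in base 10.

377

x = 101101001
bit 4 is currently 0; toggle it via x ^ (1 << 4) = x ^ 16
→ 101111001 = 377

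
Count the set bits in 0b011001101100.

6

n = 11001101100
Count the 1s: 1 + 1 + 1 + 1 + 1 + 1 = 6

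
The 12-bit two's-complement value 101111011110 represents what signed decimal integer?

-1058

pattern = 101111011110 (MSB is 1 ⇒ negative)
Invert: 010000100001, add 1 → 010000100010 = 1058, so the value is -1058.
(Equivalently: 3038 - 2^12 = 3038 - 4096 = -1058.)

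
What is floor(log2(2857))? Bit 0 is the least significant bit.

11

2857 = 101100101001
The topmost 1 is at position 11 (since 2^11 = 2048 ≤ 2857 < 4096).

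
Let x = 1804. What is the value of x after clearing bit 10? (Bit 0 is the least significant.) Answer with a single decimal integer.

780

x = 11100001100
bit 10 is currently 1; clear it via x & ~(1 << 10) = x & ~1024
→ 01100001100 = 780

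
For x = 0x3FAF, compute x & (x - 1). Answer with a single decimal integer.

16302

x = 11111110101111 = 16303
x - 1 = 11111110101110
AND   = 11111110101110 = 16302
(x & (x - 1) clears the lowest set bit of x.)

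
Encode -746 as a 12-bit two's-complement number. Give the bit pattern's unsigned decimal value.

3350

746 in 12 bits: 001011101010
Invert: 110100010101
Add 1:  110100010110 = 3350
(Check: 2^12 - 746 = 4096 - 746 = 3350.)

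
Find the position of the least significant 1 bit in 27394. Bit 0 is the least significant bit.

27394 = 110101100000010
Trailing zeros: 1, so the lowest set bit is bit 1 (value 2).

1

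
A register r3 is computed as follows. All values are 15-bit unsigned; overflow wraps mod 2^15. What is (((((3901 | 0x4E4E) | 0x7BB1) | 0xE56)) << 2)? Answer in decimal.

32764

3901 = 000111100111101
0x4E4E = 100111001001110
→ | → 100111101111111 = 20351
0x7BB1 = 111101110110001
→ | → 111111111111111 = 32767
0xE56 = 000111001010110
→ | → 111111111111111 = 32767
→ << 2 (mod 2^15) → 111111111111100 = 32764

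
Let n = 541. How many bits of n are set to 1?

541 = 1000011101
Count the 1s: 1 + 1 + 1 + 1 + 1 = 5

5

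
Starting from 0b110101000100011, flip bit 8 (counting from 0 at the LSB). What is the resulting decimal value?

27427

x = 110101000100011
bit 8 is currently 0; toggle it via x ^ (1 << 8) = x ^ 256
→ 110101100100011 = 27427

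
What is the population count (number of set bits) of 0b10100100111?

6

n = 10100100111
Count the 1s: 1 + 1 + 1 + 1 + 1 + 1 = 6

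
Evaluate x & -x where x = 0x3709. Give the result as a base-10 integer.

1

x = 11011100001001 = 14089
-x (two's complement) = …00100011110111
AND   = 00000000000001 = 1
(x & -x isolates the lowest set bit of x.)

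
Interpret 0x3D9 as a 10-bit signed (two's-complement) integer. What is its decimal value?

-39

pattern = 1111011001 (MSB is 1 ⇒ negative)
Invert: 0000100110, add 1 → 0000100111 = 39, so the value is -39.
(Equivalently: 985 - 2^10 = 985 - 1024 = -39.)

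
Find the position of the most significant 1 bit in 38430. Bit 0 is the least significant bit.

38430 = 1001011000011110
The topmost 1 is at position 15 (since 2^15 = 32768 ≤ 38430 < 65536).

15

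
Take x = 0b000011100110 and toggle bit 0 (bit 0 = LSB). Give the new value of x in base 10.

231

x = 000011100110
bit 0 is currently 0; toggle it via x ^ (1 << 0) = x ^ 1
→ 000011100111 = 231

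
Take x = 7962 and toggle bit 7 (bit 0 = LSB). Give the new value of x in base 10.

8090

x = 01111100011010
bit 7 is currently 0; toggle it via x ^ (1 << 7) = x ^ 128
→ 01111110011010 = 8090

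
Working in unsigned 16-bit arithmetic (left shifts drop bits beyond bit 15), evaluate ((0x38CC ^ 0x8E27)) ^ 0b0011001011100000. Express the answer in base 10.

33803

0x38CC = 0011100011001100
0x8E27 = 1000111000100111
→ ^ → 1011011011101011 = 46827
0b0011001011100000 = 0011001011100000
→ ^ → 1000010000001011 = 33803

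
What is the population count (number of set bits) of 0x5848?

5

0x5848 = 101100001001000
Count the 1s: 1 + 1 + 1 + 1 + 1 = 5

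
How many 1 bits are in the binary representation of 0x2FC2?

8

0x2FC2 = 10111111000010
Count the 1s: 1 + 1 + 1 + 1 + 1 + 1 + 1 + 1 = 8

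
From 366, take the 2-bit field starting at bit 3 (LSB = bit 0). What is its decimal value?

v = 00101101110
Shift right by 3: 00101101
Mask low 2 bits: 01 = 1

1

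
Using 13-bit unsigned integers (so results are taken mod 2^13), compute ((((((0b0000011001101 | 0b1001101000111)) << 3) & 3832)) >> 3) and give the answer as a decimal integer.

463

0b0000011001101 = 0000011001101
0b1001101000111 = 1001101000111
→ | → 1001111001111 = 5071
→ << 3 (mod 2^13) → 1111001111000 = 7800
3832 = 0111011111000
→ & → 0111001111000 = 3704
→ >> 3 → 0000111001111 = 463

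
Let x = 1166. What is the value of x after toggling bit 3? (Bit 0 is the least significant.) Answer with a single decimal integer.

1158

x = 10010001110
bit 3 is currently 1; toggle it via x ^ (1 << 3) = x ^ 8
→ 10010000110 = 1158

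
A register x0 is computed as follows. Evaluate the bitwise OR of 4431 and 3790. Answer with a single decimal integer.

4431 = 1000101001111
3790 = 0111011001110
 OR → 1111111001111 = 8143

8143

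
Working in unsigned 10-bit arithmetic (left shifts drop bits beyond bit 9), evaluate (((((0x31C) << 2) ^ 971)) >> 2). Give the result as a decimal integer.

0x31C = 1100011100
→ << 2 (mod 2^10) → 0001110000 = 112
971 = 1111001011
→ ^ → 1110111011 = 955
→ >> 2 → 0011101110 = 238

238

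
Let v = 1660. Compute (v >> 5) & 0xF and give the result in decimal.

v = 11001111100
Shift right by 5: 110011
Mask low 4 bits: 0011 = 3

3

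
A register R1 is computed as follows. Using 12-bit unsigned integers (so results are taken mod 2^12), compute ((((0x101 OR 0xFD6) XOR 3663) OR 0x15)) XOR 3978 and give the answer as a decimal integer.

0x101 = 000100000001
0xFD6 = 111111010110
→ OR → 111111010111 = 4055
3663 = 111001001111
→ XOR → 000110011000 = 408
0x15 = 000000010101
→ OR → 000110011101 = 413
3978 = 111110001010
→ XOR → 111000010111 = 3607

3607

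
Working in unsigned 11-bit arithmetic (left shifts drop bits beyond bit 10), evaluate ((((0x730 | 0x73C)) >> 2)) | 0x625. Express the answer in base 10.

2031

0x730 = 11100110000
0x73C = 11100111100
→ | → 11100111100 = 1852
→ >> 2 → 00111001111 = 463
0x625 = 11000100101
→ | → 11111101111 = 2031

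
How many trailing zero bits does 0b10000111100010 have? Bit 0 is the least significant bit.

1

0b10000111100010 = 10000111100010
Trailing zeros: 1, so the lowest set bit is bit 1 (value 2).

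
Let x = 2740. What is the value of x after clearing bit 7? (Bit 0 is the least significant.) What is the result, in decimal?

2612

x = 101010110100
bit 7 is currently 1; clear it via x & ~(1 << 7) = x & ~128
→ 101000110100 = 2612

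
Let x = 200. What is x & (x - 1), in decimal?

192

x = 11001000 = 200
x - 1 = 11000111
AND   = 11000000 = 192
(x & (x - 1) clears the lowest set bit of x.)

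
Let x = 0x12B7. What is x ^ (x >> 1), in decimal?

x = 1001010110111 = 4791
x>>1 = 0100101011011
XOR  = 1101111101100 = 7148
(x ^ (x >> 1) gives the standard binary-reflected Gray code of x.)

7148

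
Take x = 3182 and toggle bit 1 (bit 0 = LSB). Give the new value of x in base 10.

3180

x = 110001101110
bit 1 is currently 1; toggle it via x ^ (1 << 1) = x ^ 2
→ 110001101100 = 3180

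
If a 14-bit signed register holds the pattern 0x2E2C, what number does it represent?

pattern = 10111000101100 (MSB is 1 ⇒ negative)
Invert: 01000111010011, add 1 → 01000111010100 = 4564, so the value is -4564.
(Equivalently: 11820 - 2^14 = 11820 - 16384 = -4564.)

-4564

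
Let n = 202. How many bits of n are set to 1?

202 = 11001010
Count the 1s: 1 + 1 + 1 + 1 = 4

4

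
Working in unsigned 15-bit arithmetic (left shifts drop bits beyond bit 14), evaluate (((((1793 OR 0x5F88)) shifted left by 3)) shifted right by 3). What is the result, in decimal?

3977

1793 = 000011100000001
0x5F88 = 101111110001000
→ OR → 101111110001001 = 24457
→ shifted left by 3 (mod 2^15) → 111110001001000 = 31816
→ shifted right by 3 → 000111110001001 = 3977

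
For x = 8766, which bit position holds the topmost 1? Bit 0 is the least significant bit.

8766 = 10001000111110
The topmost 1 is at position 13 (since 2^13 = 8192 ≤ 8766 < 16384).

13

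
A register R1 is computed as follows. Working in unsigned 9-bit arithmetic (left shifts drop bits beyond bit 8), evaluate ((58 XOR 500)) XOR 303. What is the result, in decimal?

58 = 000111010
500 = 111110100
→ XOR → 111001110 = 462
303 = 100101111
→ XOR → 011100001 = 225

225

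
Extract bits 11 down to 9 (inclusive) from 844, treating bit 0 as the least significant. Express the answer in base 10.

1

v = 001101001100
Shift right by 9: 001
Mask low 3 bits: 001 = 1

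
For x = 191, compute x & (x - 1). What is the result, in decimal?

x = 10111111 = 191
x - 1 = 10111110
AND   = 10111110 = 190
(x & (x - 1) clears the lowest set bit of x.)

190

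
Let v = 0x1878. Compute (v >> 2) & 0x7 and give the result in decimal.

v = 1100001111000
Shift right by 2: 11000011110
Mask low 3 bits: 110 = 6

6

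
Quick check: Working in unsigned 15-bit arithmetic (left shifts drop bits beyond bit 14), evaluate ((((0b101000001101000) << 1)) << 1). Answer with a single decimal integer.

16800

0b101000001101000 = 101000001101000
→ << 1 (mod 2^15) → 010000011010000 = 8400
→ << 1 (mod 2^15) → 100000110100000 = 16800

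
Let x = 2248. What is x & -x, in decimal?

x = 100011001000 = 2248
-x (two's complement) = …011100111000
AND   = 000000001000 = 8
(x & -x isolates the lowest set bit of x.)

8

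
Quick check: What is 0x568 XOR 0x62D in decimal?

0x568 = 10101101000
0x62D = 11000101101
XOR → 01101000101 = 837

837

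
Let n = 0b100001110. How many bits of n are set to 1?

n = 100001110
Count the 1s: 1 + 1 + 1 + 1 = 4

4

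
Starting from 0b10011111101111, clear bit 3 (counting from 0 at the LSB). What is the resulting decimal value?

10215

x = 10011111101111
bit 3 is currently 1; clear it via x & ~(1 << 3) = x & ~8
→ 10011111100111 = 10215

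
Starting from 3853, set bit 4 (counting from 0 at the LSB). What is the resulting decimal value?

x = 111100001101
bit 4 is currently 0; set it via x | (1 << 4) = x | 16
→ 111100011101 = 3869

3869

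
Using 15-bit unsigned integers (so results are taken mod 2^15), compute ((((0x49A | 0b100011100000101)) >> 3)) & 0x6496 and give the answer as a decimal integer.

146

0x49A = 000010010011010
0b100011100000101 = 100011100000101
→ | → 100011110011111 = 18335
→ >> 3 → 000100011110011 = 2291
0x6496 = 110010010010110
→ & → 000000010010010 = 146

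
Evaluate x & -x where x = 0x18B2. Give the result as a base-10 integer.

2

x = 1100010110010 = 6322
-x (two's complement) = …0011101001110
AND   = 0000000000010 = 2
(x & -x isolates the lowest set bit of x.)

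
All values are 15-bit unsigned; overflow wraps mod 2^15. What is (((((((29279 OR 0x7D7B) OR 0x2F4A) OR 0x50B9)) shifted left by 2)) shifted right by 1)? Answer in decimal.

16382

29279 = 111001001011111
0x7D7B = 111110101111011
→ OR → 111111101111111 = 32639
0x2F4A = 010111101001010
→ OR → 111111101111111 = 32639
0x50B9 = 101000010111001
→ OR → 111111111111111 = 32767
→ shifted left by 2 (mod 2^15) → 111111111111100 = 32764
→ shifted right by 1 → 011111111111110 = 16382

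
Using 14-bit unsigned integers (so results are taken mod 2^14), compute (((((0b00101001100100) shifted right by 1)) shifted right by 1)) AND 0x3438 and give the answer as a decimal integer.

24

0b00101001100100 = 00101001100100
→ shifted right by 1 → 00010100110010 = 1330
→ shifted right by 1 → 00001010011001 = 665
0x3438 = 11010000111000
→ AND → 00000000011000 = 24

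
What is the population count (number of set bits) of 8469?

8469 = 10000100010101
Count the 1s: 1 + 1 + 1 + 1 + 1 = 5

5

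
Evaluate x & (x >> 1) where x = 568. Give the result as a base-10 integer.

x = 1000111000 = 568
x>>1 = 0100011100
AND  = 0000011000 = 24
(x & (x >> 1) has a 1 wherever x has two consecutive 1 bits.)

24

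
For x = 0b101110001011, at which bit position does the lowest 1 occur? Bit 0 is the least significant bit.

0

0b101110001011 = 101110001011
Trailing zeros: 0, so the lowest set bit is bit 0 (value 1).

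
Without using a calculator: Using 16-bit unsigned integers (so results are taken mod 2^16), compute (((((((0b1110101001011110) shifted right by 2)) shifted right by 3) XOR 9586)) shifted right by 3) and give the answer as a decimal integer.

0b1110101001011110 = 1110101001011110
→ shifted right by 2 → 0011101010010111 = 14999
→ shifted right by 3 → 0000011101010010 = 1874
9586 = 0010010101110010
→ XOR → 0010001000100000 = 8736
→ shifted right by 3 → 0000010001000100 = 1092

1092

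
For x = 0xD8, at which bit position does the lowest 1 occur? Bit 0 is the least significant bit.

3

0xD8 = 11011000
Trailing zeros: 3, so the lowest set bit is bit 3 (value 8).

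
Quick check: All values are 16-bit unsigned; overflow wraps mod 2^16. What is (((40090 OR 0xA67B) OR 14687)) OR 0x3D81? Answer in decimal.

49151

40090 = 1001110010011010
0xA67B = 1010011001111011
→ OR → 1011111011111011 = 48891
14687 = 0011100101011111
→ OR → 1011111111111111 = 49151
0x3D81 = 0011110110000001
→ OR → 1011111111111111 = 49151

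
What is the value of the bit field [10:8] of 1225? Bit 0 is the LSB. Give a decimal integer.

4

v = 00010011001001
Shift right by 8: 000100
Mask low 3 bits: 100 = 4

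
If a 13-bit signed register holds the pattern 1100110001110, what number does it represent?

-1650

pattern = 1100110001110 (MSB is 1 ⇒ negative)
Invert: 0011001110001, add 1 → 0011001110010 = 1650, so the value is -1650.
(Equivalently: 6542 - 2^13 = 6542 - 8192 = -1650.)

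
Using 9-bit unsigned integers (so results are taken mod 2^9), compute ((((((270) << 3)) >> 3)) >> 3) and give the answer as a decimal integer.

270 = 100001110
→ << 3 (mod 2^9) → 001110000 = 112
→ >> 3 → 000001110 = 14
→ >> 3 → 000000001 = 1

1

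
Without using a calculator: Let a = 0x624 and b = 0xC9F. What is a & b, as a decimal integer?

1028

0x624 = 011000100100
0xC9F = 110010011111
AND → 010000000100 = 1028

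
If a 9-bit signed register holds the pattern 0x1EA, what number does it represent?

pattern = 111101010 (MSB is 1 ⇒ negative)
Invert: 000010101, add 1 → 000010110 = 22, so the value is -22.
(Equivalently: 490 - 2^9 = 490 - 512 = -22.)

-22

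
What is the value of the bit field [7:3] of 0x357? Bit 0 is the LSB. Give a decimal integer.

10

v = 01101010111
Shift right by 3: 01101010
Mask low 5 bits: 01010 = 10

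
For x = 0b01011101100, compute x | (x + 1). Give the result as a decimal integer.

x = 1011101100 = 748
x + 1 = 1011101101
OR    = 1011101101 = 749
(x | (x + 1) sets the lowest cleared bit.)

749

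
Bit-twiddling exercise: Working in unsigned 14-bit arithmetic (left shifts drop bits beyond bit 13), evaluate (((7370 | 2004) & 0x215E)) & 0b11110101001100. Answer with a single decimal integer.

7370 = 01110011001010
2004 = 00011111010100
→ | → 01111111011110 = 8158
0x215E = 10000101011110
→ & → 00000101011110 = 350
0b11110101001100 = 11110101001100
→ & → 00000101001100 = 332

332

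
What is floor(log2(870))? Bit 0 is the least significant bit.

870 = 1101100110
The topmost 1 is at position 9 (since 2^9 = 512 ≤ 870 < 1024).

9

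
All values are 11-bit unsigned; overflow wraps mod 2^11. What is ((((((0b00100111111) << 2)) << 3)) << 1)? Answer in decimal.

1984

0b00100111111 = 00100111111
→ << 2 (mod 2^11) → 10011111100 = 1276
→ << 3 (mod 2^11) → 11111100000 = 2016
→ << 1 (mod 2^11) → 11111000000 = 1984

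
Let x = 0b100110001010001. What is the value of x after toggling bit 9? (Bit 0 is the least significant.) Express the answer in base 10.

20049

x = 100110001010001
bit 9 is currently 0; toggle it via x ^ (1 << 9) = x ^ 512
→ 100111001010001 = 20049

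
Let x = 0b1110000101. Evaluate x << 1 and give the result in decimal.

x = 01110000101
shift left by 1 → 11100001010 = 1802
(equivalently, 901 × 2^1 = 901 × 2)

1802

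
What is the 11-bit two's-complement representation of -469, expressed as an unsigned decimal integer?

469 in 11 bits: 00111010101
Invert: 11000101010
Add 1:  11000101011 = 1579
(Check: 2^11 - 469 = 2048 - 469 = 1579.)

1579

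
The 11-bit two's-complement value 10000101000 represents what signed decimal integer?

pattern = 10000101000 (MSB is 1 ⇒ negative)
Invert: 01111010111, add 1 → 01111011000 = 984, so the value is -984.
(Equivalently: 1064 - 2^11 = 1064 - 2048 = -984.)

-984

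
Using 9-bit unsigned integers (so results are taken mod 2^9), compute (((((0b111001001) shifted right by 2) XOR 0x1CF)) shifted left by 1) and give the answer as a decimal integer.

0b111001001 = 111001001
→ shifted right by 2 → 001110010 = 114
0x1CF = 111001111
→ XOR → 110111101 = 445
→ shifted left by 1 (mod 2^9) → 101111010 = 378

378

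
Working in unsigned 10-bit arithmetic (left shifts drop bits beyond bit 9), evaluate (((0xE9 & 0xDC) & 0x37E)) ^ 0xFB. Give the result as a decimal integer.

179

0xE9 = 0011101001
0xDC = 0011011100
→ & → 0011001000 = 200
0x37E = 1101111110
→ & → 0001001000 = 72
0xFB = 0011111011
→ ^ → 0010110011 = 179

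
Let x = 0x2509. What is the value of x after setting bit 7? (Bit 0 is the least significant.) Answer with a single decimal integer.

9609

x = 010010100001001
bit 7 is currently 0; set it via x | (1 << 7) = x | 128
→ 010010110001001 = 9609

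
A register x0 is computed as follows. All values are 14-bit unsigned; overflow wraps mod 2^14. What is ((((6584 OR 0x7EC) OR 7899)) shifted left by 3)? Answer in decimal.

6584 = 01100110111000
0x7EC = 00011111101100
→ OR → 01111111111100 = 8188
7899 = 01111011011011
→ OR → 01111111111111 = 8191
→ shifted left by 3 (mod 2^14) → 11111111111000 = 16376

16376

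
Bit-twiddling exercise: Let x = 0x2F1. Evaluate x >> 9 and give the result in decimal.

0x2F1 = 1011110001
shift right by 9 → 0000000001 = 1
(equivalently, floor(753 / 512))

1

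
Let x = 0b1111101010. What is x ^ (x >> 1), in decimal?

543

x = 1111101010 = 1002
x>>1 = 0111110101
XOR  = 1000011111 = 543
(x ^ (x >> 1) gives the standard binary-reflected Gray code of x.)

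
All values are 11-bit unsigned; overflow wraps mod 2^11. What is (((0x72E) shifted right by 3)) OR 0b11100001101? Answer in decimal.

2029

0x72E = 11100101110
→ shifted right by 3 → 00011100101 = 229
0b11100001101 = 11100001101
→ OR → 11111101101 = 2029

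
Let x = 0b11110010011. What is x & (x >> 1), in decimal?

897

x = 11110010011 = 1939
x>>1 = 01111001001
AND  = 01110000001 = 897
(x & (x >> 1) has a 1 wherever x has two consecutive 1 bits.)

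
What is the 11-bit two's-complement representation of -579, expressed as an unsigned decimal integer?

1469

579 in 11 bits: 01001000011
Invert: 10110111100
Add 1:  10110111101 = 1469
(Check: 2^11 - 579 = 2048 - 579 = 1469.)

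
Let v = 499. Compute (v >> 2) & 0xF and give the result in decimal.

12

v = 111110011
Shift right by 2: 1111100
Mask low 4 bits: 1100 = 12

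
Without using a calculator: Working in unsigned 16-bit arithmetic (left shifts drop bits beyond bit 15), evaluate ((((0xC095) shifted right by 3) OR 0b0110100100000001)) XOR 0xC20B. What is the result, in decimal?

47896

0xC095 = 1100000010010101
→ shifted right by 3 → 0001100000010010 = 6162
0b0110100100000001 = 0110100100000001
→ OR → 0111100100010011 = 30995
0xC20B = 1100001000001011
→ XOR → 1011101100011000 = 47896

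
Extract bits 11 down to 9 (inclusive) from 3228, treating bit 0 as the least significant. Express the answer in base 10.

v = 0110010011100
Shift right by 9: 0110
Mask low 3 bits: 110 = 6

6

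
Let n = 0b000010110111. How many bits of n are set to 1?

6

n = 10110111
Count the 1s: 1 + 1 + 1 + 1 + 1 + 1 = 6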